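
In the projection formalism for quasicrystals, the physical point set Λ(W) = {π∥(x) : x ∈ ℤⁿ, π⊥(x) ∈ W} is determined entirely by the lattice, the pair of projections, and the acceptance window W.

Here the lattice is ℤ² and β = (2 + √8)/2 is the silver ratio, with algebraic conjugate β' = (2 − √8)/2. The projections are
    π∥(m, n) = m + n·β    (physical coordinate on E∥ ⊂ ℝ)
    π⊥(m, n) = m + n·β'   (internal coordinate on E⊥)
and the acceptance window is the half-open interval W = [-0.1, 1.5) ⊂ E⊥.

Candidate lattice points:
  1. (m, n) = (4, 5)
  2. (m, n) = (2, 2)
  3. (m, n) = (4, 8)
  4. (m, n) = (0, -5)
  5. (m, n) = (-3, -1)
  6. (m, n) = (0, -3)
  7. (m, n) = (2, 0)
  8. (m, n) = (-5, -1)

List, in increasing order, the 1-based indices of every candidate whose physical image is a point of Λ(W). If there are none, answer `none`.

Compute β' = (2−√8)/2 = -0.4142, so π⊥(m,n) = m -0.4142·n.
candidate 1: (m,n)=(4,5) → π∥ = 4+5·β ≈ 16.0711, π⊥ = 4+5·β' ≈ 1.9289 ∉ [-0.1, 1.5) ⇒ out
candidate 2: (m,n)=(2,2) → π∥ = 2+2·β ≈ 6.8284, π⊥ = 2+2·β' ≈ 1.1716 ∈ [-0.1, 1.5) ⇒ IN Λ
candidate 3: (m,n)=(4,8) → π∥ = 4+8·β ≈ 23.3137, π⊥ = 4+8·β' ≈ 0.6863 ∈ [-0.1, 1.5) ⇒ IN Λ
candidate 4: (m,n)=(0,-5) → π∥ = 0-5·β ≈ -12.0711, π⊥ = 0-5·β' ≈ 2.0711 ∉ [-0.1, 1.5) ⇒ out
candidate 5: (m,n)=(-3,-1) → π∥ = -3-1·β ≈ -5.4142, π⊥ = -3-1·β' ≈ -2.5858 ∉ [-0.1, 1.5) ⇒ out
candidate 6: (m,n)=(0,-3) → π∥ = 0-3·β ≈ -7.2426, π⊥ = 0-3·β' ≈ 1.2426 ∈ [-0.1, 1.5) ⇒ IN Λ
candidate 7: (m,n)=(2,0) → π∥ = 2+0·β ≈ 2.0000, π⊥ = 2+0·β' ≈ 2.0000 ∉ [-0.1, 1.5) ⇒ out
candidate 8: (m,n)=(-5,-1) → π∥ = -5-1·β ≈ -7.4142, π⊥ = -5-1·β' ≈ -4.5858 ∉ [-0.1, 1.5) ⇒ out

2, 3, 6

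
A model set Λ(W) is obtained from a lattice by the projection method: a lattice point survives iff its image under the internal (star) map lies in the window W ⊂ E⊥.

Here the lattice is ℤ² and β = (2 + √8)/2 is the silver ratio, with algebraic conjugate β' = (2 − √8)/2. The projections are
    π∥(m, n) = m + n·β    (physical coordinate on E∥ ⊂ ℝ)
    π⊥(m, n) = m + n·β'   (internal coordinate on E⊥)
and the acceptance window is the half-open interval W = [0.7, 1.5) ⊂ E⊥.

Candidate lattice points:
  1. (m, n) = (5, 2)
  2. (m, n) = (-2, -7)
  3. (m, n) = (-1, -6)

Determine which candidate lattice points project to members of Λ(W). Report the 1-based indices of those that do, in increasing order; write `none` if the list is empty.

2, 3

Compute β' = (2−√8)/2 = -0.414214, so π⊥(m,n) = m -0.414214·n.
[1] lift (5,2): star map gives 4.171573; window check 0.7 ≤ 4.171573 < 1.5 is false → out
[2] lift (-2,-7): star map gives 0.899495; window check 0.7 ≤ 0.899495 < 1.5 is true → IN Λ
[3] lift (-1,-6): star map gives 1.485281; window check 0.7 ≤ 1.485281 < 1.5 is true → IN Λ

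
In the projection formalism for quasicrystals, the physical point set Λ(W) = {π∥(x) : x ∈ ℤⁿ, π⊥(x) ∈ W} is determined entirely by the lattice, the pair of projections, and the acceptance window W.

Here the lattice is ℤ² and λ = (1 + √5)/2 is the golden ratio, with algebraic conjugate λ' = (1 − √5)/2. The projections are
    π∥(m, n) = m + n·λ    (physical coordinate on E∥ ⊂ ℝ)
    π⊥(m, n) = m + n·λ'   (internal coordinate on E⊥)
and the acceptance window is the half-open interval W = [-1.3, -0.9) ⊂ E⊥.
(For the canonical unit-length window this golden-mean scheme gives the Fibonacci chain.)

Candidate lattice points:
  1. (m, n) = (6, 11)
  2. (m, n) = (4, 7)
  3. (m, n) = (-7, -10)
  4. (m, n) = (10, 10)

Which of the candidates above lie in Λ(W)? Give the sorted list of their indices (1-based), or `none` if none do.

Compute λ' = (1−√5)/2 = -0.618034, so π⊥(m,n) = m -0.618034·n.
#1 (6,11): internal coord 6 + (11)·λ' = -0.798374; -0.798374 ∉ [-1.3, -0.9) → out
#2 (4,7): internal coord 4 + (7)·λ' = -0.326238; -0.326238 ∉ [-1.3, -0.9) → out
#3 (-7,-10): internal coord -7 + (-10)·λ' = -0.819660; -0.819660 ∉ [-1.3, -0.9) → out
#4 (10,10): internal coord 10 + (10)·λ' = +3.819660; +3.819660 ∉ [-1.3, -0.9) → out

none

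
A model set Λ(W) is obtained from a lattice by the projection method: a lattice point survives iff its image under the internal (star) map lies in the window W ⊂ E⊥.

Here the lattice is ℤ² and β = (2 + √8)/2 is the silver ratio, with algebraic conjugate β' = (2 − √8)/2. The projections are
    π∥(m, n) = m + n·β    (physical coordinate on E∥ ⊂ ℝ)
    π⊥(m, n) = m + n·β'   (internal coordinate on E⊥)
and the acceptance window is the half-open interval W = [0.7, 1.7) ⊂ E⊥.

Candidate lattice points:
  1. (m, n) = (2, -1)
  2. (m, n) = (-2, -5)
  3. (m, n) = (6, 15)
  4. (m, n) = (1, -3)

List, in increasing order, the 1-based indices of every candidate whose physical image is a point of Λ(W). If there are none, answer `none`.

none

Compute β' = (2−√8)/2 = -0.414214, so π⊥(m,n) = m -0.414214·n.
[1] lift (2,-1): star map gives 2.414214; window check 0.7 ≤ 2.414214 < 1.7 is false → out
[2] lift (-2,-5): star map gives 0.071068; window check 0.7 ≤ 0.071068 < 1.7 is false → out
[3] lift (6,15): star map gives -0.213203; window check 0.7 ≤ -0.213203 < 1.7 is false → out
[4] lift (1,-3): star map gives 2.242641; window check 0.7 ≤ 2.242641 < 1.7 is false → out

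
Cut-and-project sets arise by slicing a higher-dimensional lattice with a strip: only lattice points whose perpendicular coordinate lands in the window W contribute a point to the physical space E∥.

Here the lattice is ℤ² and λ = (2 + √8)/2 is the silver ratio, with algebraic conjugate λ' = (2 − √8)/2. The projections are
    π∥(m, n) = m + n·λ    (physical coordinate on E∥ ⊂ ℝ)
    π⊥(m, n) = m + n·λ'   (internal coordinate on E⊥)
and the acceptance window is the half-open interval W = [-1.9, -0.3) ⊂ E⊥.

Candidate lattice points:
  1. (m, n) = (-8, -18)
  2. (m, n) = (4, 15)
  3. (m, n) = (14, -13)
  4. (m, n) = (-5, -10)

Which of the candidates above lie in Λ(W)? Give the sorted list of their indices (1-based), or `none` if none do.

1, 4

Compute λ' = (2−√8)/2 = -0.414214, so π⊥(m,n) = m -0.414214·n.
#1 (-8,-18): internal coord -8 + (-18)·λ' = -0.544156; -0.544156 ∈ [-1.9, -0.3) → IN Λ
#2 (4,15): internal coord 4 + (15)·λ' = -2.213203; -2.213203 ∉ [-1.9, -0.3) → out
#3 (14,-13): internal coord 14 + (-13)·λ' = +19.384776; +19.384776 ∉ [-1.9, -0.3) → out
#4 (-5,-10): internal coord -5 + (-10)·λ' = -0.857864; -0.857864 ∈ [-1.9, -0.3) → IN Λ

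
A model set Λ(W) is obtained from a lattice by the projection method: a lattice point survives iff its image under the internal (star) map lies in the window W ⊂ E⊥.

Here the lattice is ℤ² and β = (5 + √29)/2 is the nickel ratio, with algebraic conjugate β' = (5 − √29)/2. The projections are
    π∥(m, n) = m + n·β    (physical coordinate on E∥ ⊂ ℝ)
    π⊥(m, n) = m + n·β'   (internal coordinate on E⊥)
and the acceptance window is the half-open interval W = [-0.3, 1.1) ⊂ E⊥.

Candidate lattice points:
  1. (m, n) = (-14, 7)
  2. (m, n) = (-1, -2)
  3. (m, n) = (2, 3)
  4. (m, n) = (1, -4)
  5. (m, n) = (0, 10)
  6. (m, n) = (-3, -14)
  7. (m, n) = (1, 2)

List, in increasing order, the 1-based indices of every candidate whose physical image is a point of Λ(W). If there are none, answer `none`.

7

β' = (5−√29)/2 ≈ -0.19258.
candidate 1: (m,n)=(-14,7) → π∥ = -14+7·β ≈ 22.34808, π⊥ = -14+7·β' ≈ -15.34808 ∉ [-0.3, 1.1) ⇒ out
candidate 2: (m,n)=(-1,-2) → π∥ = -1-2·β ≈ -11.38516, π⊥ = -1-2·β' ≈ -0.61484 ∉ [-0.3, 1.1) ⇒ out
candidate 3: (m,n)=(2,3) → π∥ = 2+3·β ≈ 17.57775, π⊥ = 2+3·β' ≈ 1.42225 ∉ [-0.3, 1.1) ⇒ out
candidate 4: (m,n)=(1,-4) → π∥ = 1-4·β ≈ -19.77033, π⊥ = 1-4·β' ≈ 1.77033 ∉ [-0.3, 1.1) ⇒ out
candidate 5: (m,n)=(0,10) → π∥ = 0+10·β ≈ 51.92582, π⊥ = 0+10·β' ≈ -1.92582 ∉ [-0.3, 1.1) ⇒ out
candidate 6: (m,n)=(-3,-14) → π∥ = -3-14·β ≈ -75.69615, π⊥ = -3-14·β' ≈ -0.30385 ∉ [-0.3, 1.1) ⇒ out
candidate 7: (m,n)=(1,2) → π∥ = 1+2·β ≈ 11.38516, π⊥ = 1+2·β' ≈ 0.61484 ∈ [-0.3, 1.1) ⇒ IN Λ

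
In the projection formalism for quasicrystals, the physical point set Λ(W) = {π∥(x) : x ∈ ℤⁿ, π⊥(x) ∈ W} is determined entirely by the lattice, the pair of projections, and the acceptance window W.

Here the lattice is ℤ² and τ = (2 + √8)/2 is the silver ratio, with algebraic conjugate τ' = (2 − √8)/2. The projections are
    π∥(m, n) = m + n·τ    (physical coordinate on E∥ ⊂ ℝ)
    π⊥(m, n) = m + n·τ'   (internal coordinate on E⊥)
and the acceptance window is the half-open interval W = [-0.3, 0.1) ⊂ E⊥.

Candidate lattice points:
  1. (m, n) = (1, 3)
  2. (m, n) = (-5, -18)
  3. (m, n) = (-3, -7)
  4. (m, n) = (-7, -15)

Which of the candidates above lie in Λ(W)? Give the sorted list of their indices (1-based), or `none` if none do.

1, 3

τ' = (2−√8)/2 ≈ -0.414214.
#1 (1,3): internal coord 1 + (3)·τ' = -0.242641; -0.242641 ∈ [-0.3, 0.1) → IN Λ
#2 (-5,-18): internal coord -5 + (-18)·τ' = +2.455844; +2.455844 ∉ [-0.3, 0.1) → out
#3 (-3,-7): internal coord -3 + (-7)·τ' = -0.100505; -0.100505 ∈ [-0.3, 0.1) → IN Λ
#4 (-7,-15): internal coord -7 + (-15)·τ' = -0.786797; -0.786797 ∉ [-0.3, 0.1) → out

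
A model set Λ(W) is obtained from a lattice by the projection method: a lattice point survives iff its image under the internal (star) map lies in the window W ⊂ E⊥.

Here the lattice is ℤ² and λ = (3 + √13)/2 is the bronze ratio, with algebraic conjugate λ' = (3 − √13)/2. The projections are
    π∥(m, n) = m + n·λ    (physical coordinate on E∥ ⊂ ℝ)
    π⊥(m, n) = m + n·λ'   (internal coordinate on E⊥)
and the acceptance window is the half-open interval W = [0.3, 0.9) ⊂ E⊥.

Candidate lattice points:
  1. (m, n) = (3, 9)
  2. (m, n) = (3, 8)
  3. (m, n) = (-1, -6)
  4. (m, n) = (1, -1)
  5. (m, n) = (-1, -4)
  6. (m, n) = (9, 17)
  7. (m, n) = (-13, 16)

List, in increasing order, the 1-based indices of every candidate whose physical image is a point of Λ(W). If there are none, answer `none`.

Compute λ' = (3−√13)/2 = -0.302776, so π⊥(m,n) = m -0.302776·n.
candidate 1: (m,n)=(3,9) → π∥ = 3+9·λ ≈ 32.724981, π⊥ = 3+9·λ' ≈ 0.275019 ∉ [0.3, 0.9) ⇒ out
candidate 2: (m,n)=(3,8) → π∥ = 3+8·λ ≈ 29.422205, π⊥ = 3+8·λ' ≈ 0.577795 ∈ [0.3, 0.9) ⇒ IN Λ
candidate 3: (m,n)=(-1,-6) → π∥ = -1-6·λ ≈ -20.816654, π⊥ = -1-6·λ' ≈ 0.816654 ∈ [0.3, 0.9) ⇒ IN Λ
candidate 4: (m,n)=(1,-1) → π∥ = 1-1·λ ≈ -2.302776, π⊥ = 1-1·λ' ≈ 1.302776 ∉ [0.3, 0.9) ⇒ out
candidate 5: (m,n)=(-1,-4) → π∥ = -1-4·λ ≈ -14.211103, π⊥ = -1-4·λ' ≈ 0.211103 ∉ [0.3, 0.9) ⇒ out
candidate 6: (m,n)=(9,17) → π∥ = 9+17·λ ≈ 65.147186, π⊥ = 9+17·λ' ≈ 3.852814 ∉ [0.3, 0.9) ⇒ out
candidate 7: (m,n)=(-13,16) → π∥ = -13+16·λ ≈ 39.844410, π⊥ = -13+16·λ' ≈ -17.844410 ∉ [0.3, 0.9) ⇒ out

2, 3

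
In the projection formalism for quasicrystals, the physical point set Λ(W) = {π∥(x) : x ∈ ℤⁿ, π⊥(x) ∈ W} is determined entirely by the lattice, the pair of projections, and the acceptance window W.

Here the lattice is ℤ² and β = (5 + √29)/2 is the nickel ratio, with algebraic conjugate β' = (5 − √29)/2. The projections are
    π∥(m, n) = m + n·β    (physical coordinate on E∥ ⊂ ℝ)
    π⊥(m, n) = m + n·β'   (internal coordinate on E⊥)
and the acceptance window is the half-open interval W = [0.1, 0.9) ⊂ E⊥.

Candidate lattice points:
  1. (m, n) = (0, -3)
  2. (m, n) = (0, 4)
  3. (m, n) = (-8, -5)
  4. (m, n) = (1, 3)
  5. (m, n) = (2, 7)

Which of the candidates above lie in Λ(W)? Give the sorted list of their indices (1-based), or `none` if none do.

1, 4, 5

Compute β' = (5−√29)/2 = -0.19258, so π⊥(m,n) = m -0.19258·n.
#1 (0,-3): internal coord 0 + (-3)·β' = +0.57775; +0.57775 ∈ [0.1, 0.9) → IN Λ
#2 (0,4): internal coord 0 + (4)·β' = -0.77033; -0.77033 ∉ [0.1, 0.9) → out
#3 (-8,-5): internal coord -8 + (-5)·β' = -7.03709; -7.03709 ∉ [0.1, 0.9) → out
#4 (1,3): internal coord 1 + (3)·β' = +0.42225; +0.42225 ∈ [0.1, 0.9) → IN Λ
#5 (2,7): internal coord 2 + (7)·β' = +0.65192; +0.65192 ∈ [0.1, 0.9) → IN Λ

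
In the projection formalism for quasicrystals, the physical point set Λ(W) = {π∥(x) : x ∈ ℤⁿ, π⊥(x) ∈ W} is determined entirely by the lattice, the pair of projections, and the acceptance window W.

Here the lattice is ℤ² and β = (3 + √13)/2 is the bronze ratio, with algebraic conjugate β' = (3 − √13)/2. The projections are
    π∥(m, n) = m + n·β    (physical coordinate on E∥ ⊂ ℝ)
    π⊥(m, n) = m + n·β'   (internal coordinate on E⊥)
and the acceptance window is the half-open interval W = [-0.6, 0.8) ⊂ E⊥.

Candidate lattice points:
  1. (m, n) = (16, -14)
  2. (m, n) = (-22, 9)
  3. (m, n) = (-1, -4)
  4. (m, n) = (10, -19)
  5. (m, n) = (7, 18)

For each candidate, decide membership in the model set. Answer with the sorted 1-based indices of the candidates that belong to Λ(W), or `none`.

3

β' = (3−√13)/2 ≈ -0.3028.
candidate 1: (m,n)=(16,-14) → π∥ = 16-14·β ≈ -30.2389, π⊥ = 16-14·β' ≈ 20.2389 ∉ [-0.6, 0.8) ⇒ out
candidate 2: (m,n)=(-22,9) → π∥ = -22+9·β ≈ 7.7250, π⊥ = -22+9·β' ≈ -24.7250 ∉ [-0.6, 0.8) ⇒ out
candidate 3: (m,n)=(-1,-4) → π∥ = -1-4·β ≈ -14.2111, π⊥ = -1-4·β' ≈ 0.2111 ∈ [-0.6, 0.8) ⇒ IN Λ
candidate 4: (m,n)=(10,-19) → π∥ = 10-19·β ≈ -52.7527, π⊥ = 10-19·β' ≈ 15.7527 ∉ [-0.6, 0.8) ⇒ out
candidate 5: (m,n)=(7,18) → π∥ = 7+18·β ≈ 66.4500, π⊥ = 7+18·β' ≈ 1.5500 ∉ [-0.6, 0.8) ⇒ out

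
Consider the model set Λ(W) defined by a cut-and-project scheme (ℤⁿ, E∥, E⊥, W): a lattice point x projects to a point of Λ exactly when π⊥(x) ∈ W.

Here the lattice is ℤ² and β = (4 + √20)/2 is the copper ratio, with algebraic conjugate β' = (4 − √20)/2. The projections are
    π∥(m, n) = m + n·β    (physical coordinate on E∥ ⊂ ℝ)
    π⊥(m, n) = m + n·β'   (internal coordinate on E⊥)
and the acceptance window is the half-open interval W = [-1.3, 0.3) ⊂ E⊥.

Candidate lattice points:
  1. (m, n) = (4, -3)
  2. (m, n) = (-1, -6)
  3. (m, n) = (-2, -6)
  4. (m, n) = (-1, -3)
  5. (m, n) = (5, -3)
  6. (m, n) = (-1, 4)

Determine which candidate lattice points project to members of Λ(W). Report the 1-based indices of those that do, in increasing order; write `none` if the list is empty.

Compute β' = (4−√20)/2 = -0.23607, so π⊥(m,n) = m -0.23607·n.
[1] lift (4,-3): star map gives 4.70820; window check -1.3 ≤ 4.70820 < 0.3 is false → out
[2] lift (-1,-6): star map gives 0.41641; window check -1.3 ≤ 0.41641 < 0.3 is false → out
[3] lift (-2,-6): star map gives -0.58359; window check -1.3 ≤ -0.58359 < 0.3 is true → IN Λ
[4] lift (-1,-3): star map gives -0.29180; window check -1.3 ≤ -0.29180 < 0.3 is true → IN Λ
[5] lift (5,-3): star map gives 5.70820; window check -1.3 ≤ 5.70820 < 0.3 is false → out
[6] lift (-1,4): star map gives -1.94427; window check -1.3 ≤ -1.94427 < 0.3 is false → out

3, 4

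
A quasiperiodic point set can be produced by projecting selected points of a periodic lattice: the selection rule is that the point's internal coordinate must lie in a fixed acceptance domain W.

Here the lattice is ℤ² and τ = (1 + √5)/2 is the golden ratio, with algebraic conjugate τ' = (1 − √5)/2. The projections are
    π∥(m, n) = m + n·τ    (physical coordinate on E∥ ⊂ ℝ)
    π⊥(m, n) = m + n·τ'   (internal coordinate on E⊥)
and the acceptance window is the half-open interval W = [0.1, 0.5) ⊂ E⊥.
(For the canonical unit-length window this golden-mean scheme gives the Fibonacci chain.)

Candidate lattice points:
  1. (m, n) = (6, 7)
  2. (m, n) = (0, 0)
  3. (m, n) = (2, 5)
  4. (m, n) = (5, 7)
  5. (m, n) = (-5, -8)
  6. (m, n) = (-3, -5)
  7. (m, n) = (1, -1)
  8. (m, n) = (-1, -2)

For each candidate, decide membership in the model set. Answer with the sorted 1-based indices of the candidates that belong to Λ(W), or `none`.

8

τ' = (1−√5)/2 ≈ -0.61803.
[1] lift (6,7): star map gives 1.67376; window check 0.1 ≤ 1.67376 < 0.5 is false → out
[2] lift (0,0): star map gives 0.00000; window check 0.1 ≤ 0.00000 < 0.5 is false → out
[3] lift (2,5): star map gives -1.09017; window check 0.1 ≤ -1.09017 < 0.5 is false → out
[4] lift (5,7): star map gives 0.67376; window check 0.1 ≤ 0.67376 < 0.5 is false → out
[5] lift (-5,-8): star map gives -0.05573; window check 0.1 ≤ -0.05573 < 0.5 is false → out
[6] lift (-3,-5): star map gives 0.09017; window check 0.1 ≤ 0.09017 < 0.5 is false → out
[7] lift (1,-1): star map gives 1.61803; window check 0.1 ≤ 1.61803 < 0.5 is false → out
[8] lift (-1,-2): star map gives 0.23607; window check 0.1 ≤ 0.23607 < 0.5 is true → IN Λ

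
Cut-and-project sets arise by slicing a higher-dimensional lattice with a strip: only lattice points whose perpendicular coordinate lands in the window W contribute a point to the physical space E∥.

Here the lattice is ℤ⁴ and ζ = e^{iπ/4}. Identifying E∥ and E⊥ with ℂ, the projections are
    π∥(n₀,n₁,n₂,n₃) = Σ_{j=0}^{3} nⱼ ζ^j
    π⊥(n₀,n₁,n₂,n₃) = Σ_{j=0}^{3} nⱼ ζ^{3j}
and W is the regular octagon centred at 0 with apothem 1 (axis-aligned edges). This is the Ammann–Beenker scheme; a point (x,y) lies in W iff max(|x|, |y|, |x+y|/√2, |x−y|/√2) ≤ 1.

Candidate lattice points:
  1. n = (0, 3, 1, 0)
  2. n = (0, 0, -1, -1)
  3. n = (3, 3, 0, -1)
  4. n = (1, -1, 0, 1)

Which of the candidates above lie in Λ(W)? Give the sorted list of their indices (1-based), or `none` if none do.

2

π⊥(n) = n₀ + n₁ζ³ + n₂ζ⁶ + n₃ζ⁹ where ζ = e^{iπ/4}.
#1 (0, 3, 1, 0): internal (-2.12132, 1.12132); octagon support 2.29289 vs apothem 1 → ∉ W
#2 (0, 0, -1, -1): internal (-0.70711, 0.29289); octagon support 0.70711 vs apothem 1 → ∈ W
#3 (3, 3, 0, -1): internal (0.17157, 1.41421); octagon support 1.41421 vs apothem 1 → ∉ W
#4 (1, -1, 0, 1): internal (2.41421, 0.00000); octagon support 2.41421 vs apothem 1 → ∉ W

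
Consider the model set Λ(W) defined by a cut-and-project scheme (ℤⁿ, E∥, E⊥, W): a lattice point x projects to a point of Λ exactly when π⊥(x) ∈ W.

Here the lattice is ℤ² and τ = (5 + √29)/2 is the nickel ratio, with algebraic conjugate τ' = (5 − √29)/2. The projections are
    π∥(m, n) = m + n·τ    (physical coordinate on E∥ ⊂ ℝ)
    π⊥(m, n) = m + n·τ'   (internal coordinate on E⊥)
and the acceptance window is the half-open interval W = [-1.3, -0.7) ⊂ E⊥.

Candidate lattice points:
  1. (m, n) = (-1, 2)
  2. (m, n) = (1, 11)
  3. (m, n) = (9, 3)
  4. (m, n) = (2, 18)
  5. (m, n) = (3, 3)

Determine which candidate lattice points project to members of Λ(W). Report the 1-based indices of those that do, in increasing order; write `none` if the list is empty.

2

Compute τ' = (5−√29)/2 = -0.1926, so π⊥(m,n) = m -0.1926·n.
[1] lift (-1,2): star map gives -1.3852; window check -1.3 ≤ -1.3852 < -0.7 is false → out
[2] lift (1,11): star map gives -1.1184; window check -1.3 ≤ -1.1184 < -0.7 is true → IN Λ
[3] lift (9,3): star map gives 8.4223; window check -1.3 ≤ 8.4223 < -0.7 is false → out
[4] lift (2,18): star map gives -1.4665; window check -1.3 ≤ -1.4665 < -0.7 is false → out
[5] lift (3,3): star map gives 2.4223; window check -1.3 ≤ 2.4223 < -0.7 is false → out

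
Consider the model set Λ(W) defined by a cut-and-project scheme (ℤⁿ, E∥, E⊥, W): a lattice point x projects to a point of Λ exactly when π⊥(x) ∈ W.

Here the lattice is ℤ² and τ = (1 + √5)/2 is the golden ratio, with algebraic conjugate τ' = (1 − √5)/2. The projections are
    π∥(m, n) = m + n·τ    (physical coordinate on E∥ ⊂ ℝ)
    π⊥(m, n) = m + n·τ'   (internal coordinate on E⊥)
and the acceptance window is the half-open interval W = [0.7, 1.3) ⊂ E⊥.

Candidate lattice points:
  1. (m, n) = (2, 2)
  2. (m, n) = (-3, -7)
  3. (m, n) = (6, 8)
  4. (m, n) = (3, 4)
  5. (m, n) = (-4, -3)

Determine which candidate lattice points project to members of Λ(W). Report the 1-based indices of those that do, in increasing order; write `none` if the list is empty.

Numerically τ ≈ 1.61803 and τ' = −1/τ ≈ -0.61803.
candidate 1: (m,n)=(2,2) → π∥ = 2+2·τ ≈ 5.23607, π⊥ = 2+2·τ' ≈ 0.76393 ∈ [0.7, 1.3) ⇒ IN Λ
candidate 2: (m,n)=(-3,-7) → π∥ = -3-7·τ ≈ -14.32624, π⊥ = -3-7·τ' ≈ 1.32624 ∉ [0.7, 1.3) ⇒ out
candidate 3: (m,n)=(6,8) → π∥ = 6+8·τ ≈ 18.94427, π⊥ = 6+8·τ' ≈ 1.05573 ∈ [0.7, 1.3) ⇒ IN Λ
candidate 4: (m,n)=(3,4) → π∥ = 3+4·τ ≈ 9.47214, π⊥ = 3+4·τ' ≈ 0.52786 ∉ [0.7, 1.3) ⇒ out
candidate 5: (m,n)=(-4,-3) → π∥ = -4-3·τ ≈ -8.85410, π⊥ = -4-3·τ' ≈ -2.14590 ∉ [0.7, 1.3) ⇒ out

1, 3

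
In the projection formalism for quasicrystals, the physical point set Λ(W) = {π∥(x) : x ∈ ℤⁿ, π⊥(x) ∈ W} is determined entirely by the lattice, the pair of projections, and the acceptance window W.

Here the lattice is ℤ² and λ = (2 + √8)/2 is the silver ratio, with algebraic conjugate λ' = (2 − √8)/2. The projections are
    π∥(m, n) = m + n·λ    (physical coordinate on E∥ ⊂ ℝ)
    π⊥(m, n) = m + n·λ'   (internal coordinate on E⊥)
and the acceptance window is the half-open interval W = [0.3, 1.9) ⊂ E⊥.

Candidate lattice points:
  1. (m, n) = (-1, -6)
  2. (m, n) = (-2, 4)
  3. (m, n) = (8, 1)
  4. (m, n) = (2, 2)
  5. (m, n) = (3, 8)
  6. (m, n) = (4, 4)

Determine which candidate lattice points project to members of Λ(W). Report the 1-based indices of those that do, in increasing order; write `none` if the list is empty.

Numerically λ ≈ 2.4142 and λ' = −1/λ ≈ -0.4142.
[1] lift (-1,-6): star map gives 1.4853; window check 0.3 ≤ 1.4853 < 1.9 is true → IN Λ
[2] lift (-2,4): star map gives -3.6569; window check 0.3 ≤ -3.6569 < 1.9 is false → out
[3] lift (8,1): star map gives 7.5858; window check 0.3 ≤ 7.5858 < 1.9 is false → out
[4] lift (2,2): star map gives 1.1716; window check 0.3 ≤ 1.1716 < 1.9 is true → IN Λ
[5] lift (3,8): star map gives -0.3137; window check 0.3 ≤ -0.3137 < 1.9 is false → out
[6] lift (4,4): star map gives 2.3431; window check 0.3 ≤ 2.3431 < 1.9 is false → out

1, 4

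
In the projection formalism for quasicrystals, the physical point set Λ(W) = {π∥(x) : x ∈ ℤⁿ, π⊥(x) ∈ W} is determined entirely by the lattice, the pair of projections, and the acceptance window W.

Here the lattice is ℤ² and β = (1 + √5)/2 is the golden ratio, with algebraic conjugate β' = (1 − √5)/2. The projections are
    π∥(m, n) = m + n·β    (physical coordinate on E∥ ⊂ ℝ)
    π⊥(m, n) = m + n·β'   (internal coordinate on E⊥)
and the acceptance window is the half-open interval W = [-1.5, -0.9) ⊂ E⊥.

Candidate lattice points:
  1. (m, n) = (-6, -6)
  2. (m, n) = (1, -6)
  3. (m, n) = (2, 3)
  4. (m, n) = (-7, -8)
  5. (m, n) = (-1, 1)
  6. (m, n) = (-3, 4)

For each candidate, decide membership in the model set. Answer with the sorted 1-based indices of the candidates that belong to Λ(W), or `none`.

β' = (1−√5)/2 ≈ -0.6180.
#1 (-6,-6): internal coord -6 + (-6)·β' = -2.2918; -2.2918 ∉ [-1.5, -0.9) → out
#2 (1,-6): internal coord 1 + (-6)·β' = +4.7082; +4.7082 ∉ [-1.5, -0.9) → out
#3 (2,3): internal coord 2 + (3)·β' = +0.1459; +0.1459 ∉ [-1.5, -0.9) → out
#4 (-7,-8): internal coord -7 + (-8)·β' = -2.0557; -2.0557 ∉ [-1.5, -0.9) → out
#5 (-1,1): internal coord -1 + (1)·β' = -1.6180; -1.6180 ∉ [-1.5, -0.9) → out
#6 (-3,4): internal coord -3 + (4)·β' = -5.4721; -5.4721 ∉ [-1.5, -0.9) → out

none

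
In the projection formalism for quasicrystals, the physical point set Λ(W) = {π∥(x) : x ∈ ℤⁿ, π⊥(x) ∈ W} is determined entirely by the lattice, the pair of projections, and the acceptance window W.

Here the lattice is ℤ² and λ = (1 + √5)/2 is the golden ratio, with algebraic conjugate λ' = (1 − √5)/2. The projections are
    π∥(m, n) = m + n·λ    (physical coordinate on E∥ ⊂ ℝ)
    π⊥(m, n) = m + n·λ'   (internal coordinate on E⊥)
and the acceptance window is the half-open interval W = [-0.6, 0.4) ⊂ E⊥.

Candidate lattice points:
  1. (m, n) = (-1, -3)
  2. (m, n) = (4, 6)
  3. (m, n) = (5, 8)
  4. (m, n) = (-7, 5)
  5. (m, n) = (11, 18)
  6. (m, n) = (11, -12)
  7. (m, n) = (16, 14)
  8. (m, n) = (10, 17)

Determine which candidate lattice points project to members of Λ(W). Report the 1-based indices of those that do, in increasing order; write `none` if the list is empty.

2, 3, 5, 8

Numerically λ ≈ 1.6180 and λ' = −1/λ ≈ -0.6180.
[1] lift (-1,-3): star map gives 0.8541; window check -0.6 ≤ 0.8541 < 0.4 is false → out
[2] lift (4,6): star map gives 0.2918; window check -0.6 ≤ 0.2918 < 0.4 is true → IN Λ
[3] lift (5,8): star map gives 0.0557; window check -0.6 ≤ 0.0557 < 0.4 is true → IN Λ
[4] lift (-7,5): star map gives -10.0902; window check -0.6 ≤ -10.0902 < 0.4 is false → out
[5] lift (11,18): star map gives -0.1246; window check -0.6 ≤ -0.1246 < 0.4 is true → IN Λ
[6] lift (11,-12): star map gives 18.4164; window check -0.6 ≤ 18.4164 < 0.4 is false → out
[7] lift (16,14): star map gives 7.3475; window check -0.6 ≤ 7.3475 < 0.4 is false → out
[8] lift (10,17): star map gives -0.5066; window check -0.6 ≤ -0.5066 < 0.4 is true → IN Λ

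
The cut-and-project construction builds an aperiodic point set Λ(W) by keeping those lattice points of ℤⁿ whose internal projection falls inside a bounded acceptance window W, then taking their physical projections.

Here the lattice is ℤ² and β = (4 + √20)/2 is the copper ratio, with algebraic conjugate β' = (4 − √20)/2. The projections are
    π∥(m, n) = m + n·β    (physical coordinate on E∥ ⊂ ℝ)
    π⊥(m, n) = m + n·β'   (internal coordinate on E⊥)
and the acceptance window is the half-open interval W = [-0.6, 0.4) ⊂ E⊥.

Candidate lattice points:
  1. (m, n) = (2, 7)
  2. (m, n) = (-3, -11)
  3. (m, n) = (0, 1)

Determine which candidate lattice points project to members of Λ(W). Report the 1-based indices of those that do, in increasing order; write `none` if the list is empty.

1, 2, 3

Compute β' = (4−√20)/2 = -0.23607, so π⊥(m,n) = m -0.23607·n.
[1] lift (2,7): star map gives 0.34752; window check -0.6 ≤ 0.34752 < 0.4 is true → IN Λ
[2] lift (-3,-11): star map gives -0.40325; window check -0.6 ≤ -0.40325 < 0.4 is true → IN Λ
[3] lift (0,1): star map gives -0.23607; window check -0.6 ≤ -0.23607 < 0.4 is true → IN Λ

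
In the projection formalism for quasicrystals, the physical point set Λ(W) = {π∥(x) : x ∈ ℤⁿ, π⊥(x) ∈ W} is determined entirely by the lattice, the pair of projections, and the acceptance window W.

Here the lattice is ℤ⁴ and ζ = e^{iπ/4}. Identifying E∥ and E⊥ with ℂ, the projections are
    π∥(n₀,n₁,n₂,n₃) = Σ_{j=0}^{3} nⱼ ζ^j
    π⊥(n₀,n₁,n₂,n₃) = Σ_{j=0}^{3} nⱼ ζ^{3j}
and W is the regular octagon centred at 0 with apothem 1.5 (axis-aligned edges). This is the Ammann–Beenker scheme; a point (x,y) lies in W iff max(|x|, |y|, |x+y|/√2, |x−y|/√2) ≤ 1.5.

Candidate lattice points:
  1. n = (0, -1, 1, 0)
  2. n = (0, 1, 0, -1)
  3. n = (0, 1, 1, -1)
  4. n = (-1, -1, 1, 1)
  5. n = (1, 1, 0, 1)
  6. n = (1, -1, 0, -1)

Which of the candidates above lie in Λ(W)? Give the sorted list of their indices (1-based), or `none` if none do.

2, 4

With ζ = e^{iπ/4} the internal vectors are ζ^0,ζ^3,ζ^6,ζ^9.
#1 (0, -1, 1, 0): internal (0.707107, -1.707107); octagon support 1.707107 vs apothem 1.5 → ∉ W
#2 (0, 1, 0, -1): internal (-1.414214, 0.000000); octagon support 1.414214 vs apothem 1.5 → ∈ W
#3 (0, 1, 1, -1): internal (-1.414214, -1.000000); octagon support 1.707107 vs apothem 1.5 → ∉ W
#4 (-1, -1, 1, 1): internal (0.414214, -1.000000); octagon support 1.000000 vs apothem 1.5 → ∈ W
#5 (1, 1, 0, 1): internal (1.000000, 1.414214); octagon support 1.707107 vs apothem 1.5 → ∉ W
#6 (1, -1, 0, -1): internal (1.000000, -1.414214); octagon support 1.707107 vs apothem 1.5 → ∉ W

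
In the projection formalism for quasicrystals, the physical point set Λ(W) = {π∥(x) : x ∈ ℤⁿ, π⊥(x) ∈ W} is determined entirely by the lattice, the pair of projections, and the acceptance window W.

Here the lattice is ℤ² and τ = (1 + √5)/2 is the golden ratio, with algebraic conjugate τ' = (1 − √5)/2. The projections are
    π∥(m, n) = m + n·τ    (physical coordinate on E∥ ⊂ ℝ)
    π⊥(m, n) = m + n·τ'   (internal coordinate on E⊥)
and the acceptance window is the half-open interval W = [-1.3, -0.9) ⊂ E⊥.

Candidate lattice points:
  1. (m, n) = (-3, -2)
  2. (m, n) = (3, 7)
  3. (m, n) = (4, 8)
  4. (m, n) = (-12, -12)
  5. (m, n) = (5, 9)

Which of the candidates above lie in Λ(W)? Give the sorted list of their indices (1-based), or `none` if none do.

Compute τ' = (1−√5)/2 = -0.61803, so π⊥(m,n) = m -0.61803·n.
candidate 1: (m,n)=(-3,-2) → π∥ = -3-2·τ ≈ -6.23607, π⊥ = -3-2·τ' ≈ -1.76393 ∉ [-1.3, -0.9) ⇒ out
candidate 2: (m,n)=(3,7) → π∥ = 3+7·τ ≈ 14.32624, π⊥ = 3+7·τ' ≈ -1.32624 ∉ [-1.3, -0.9) ⇒ out
candidate 3: (m,n)=(4,8) → π∥ = 4+8·τ ≈ 16.94427, π⊥ = 4+8·τ' ≈ -0.94427 ∈ [-1.3, -0.9) ⇒ IN Λ
candidate 4: (m,n)=(-12,-12) → π∥ = -12-12·τ ≈ -31.41641, π⊥ = -12-12·τ' ≈ -4.58359 ∉ [-1.3, -0.9) ⇒ out
candidate 5: (m,n)=(5,9) → π∥ = 5+9·τ ≈ 19.56231, π⊥ = 5+9·τ' ≈ -0.56231 ∉ [-1.3, -0.9) ⇒ out

3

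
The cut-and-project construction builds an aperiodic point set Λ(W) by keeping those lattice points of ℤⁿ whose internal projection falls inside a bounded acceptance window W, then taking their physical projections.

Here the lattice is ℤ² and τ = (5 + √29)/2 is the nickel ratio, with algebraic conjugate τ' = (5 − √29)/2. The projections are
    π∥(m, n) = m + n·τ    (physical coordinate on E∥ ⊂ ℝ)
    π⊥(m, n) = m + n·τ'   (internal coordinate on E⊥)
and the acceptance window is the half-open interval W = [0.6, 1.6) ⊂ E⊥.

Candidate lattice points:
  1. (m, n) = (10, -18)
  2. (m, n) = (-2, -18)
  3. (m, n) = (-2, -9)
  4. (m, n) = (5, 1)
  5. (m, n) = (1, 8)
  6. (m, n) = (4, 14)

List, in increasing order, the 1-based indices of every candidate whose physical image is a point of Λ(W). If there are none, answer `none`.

2, 6

τ' = (5−√29)/2 ≈ -0.19258.
[1] lift (10,-18): star map gives 13.46648; window check 0.6 ≤ 13.46648 < 1.6 is false → out
[2] lift (-2,-18): star map gives 1.46648; window check 0.6 ≤ 1.46648 < 1.6 is true → IN Λ
[3] lift (-2,-9): star map gives -0.26676; window check 0.6 ≤ -0.26676 < 1.6 is false → out
[4] lift (5,1): star map gives 4.80742; window check 0.6 ≤ 4.80742 < 1.6 is false → out
[5] lift (1,8): star map gives -0.54066; window check 0.6 ≤ -0.54066 < 1.6 is false → out
[6] lift (4,14): star map gives 1.30385; window check 0.6 ≤ 1.30385 < 1.6 is true → IN Λ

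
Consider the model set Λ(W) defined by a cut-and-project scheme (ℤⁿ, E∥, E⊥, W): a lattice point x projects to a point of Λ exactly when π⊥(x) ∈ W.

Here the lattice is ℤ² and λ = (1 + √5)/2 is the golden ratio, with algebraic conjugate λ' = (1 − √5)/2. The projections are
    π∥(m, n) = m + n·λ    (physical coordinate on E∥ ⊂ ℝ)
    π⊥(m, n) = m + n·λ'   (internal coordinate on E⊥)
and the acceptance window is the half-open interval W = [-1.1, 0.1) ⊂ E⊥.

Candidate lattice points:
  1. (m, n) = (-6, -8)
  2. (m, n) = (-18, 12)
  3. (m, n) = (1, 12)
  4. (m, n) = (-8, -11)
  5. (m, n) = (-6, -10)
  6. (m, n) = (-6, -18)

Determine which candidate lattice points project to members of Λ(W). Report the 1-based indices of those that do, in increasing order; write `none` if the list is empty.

1

λ' = (1−√5)/2 ≈ -0.6180.
#1 (-6,-8): internal coord -6 + (-8)·λ' = -1.0557; -1.0557 ∈ [-1.1, 0.1) → IN Λ
#2 (-18,12): internal coord -18 + (12)·λ' = -25.4164; -25.4164 ∉ [-1.1, 0.1) → out
#3 (1,12): internal coord 1 + (12)·λ' = -6.4164; -6.4164 ∉ [-1.1, 0.1) → out
#4 (-8,-11): internal coord -8 + (-11)·λ' = -1.2016; -1.2016 ∉ [-1.1, 0.1) → out
#5 (-6,-10): internal coord -6 + (-10)·λ' = +0.1803; +0.1803 ∉ [-1.1, 0.1) → out
#6 (-6,-18): internal coord -6 + (-18)·λ' = +5.1246; +5.1246 ∉ [-1.1, 0.1) → out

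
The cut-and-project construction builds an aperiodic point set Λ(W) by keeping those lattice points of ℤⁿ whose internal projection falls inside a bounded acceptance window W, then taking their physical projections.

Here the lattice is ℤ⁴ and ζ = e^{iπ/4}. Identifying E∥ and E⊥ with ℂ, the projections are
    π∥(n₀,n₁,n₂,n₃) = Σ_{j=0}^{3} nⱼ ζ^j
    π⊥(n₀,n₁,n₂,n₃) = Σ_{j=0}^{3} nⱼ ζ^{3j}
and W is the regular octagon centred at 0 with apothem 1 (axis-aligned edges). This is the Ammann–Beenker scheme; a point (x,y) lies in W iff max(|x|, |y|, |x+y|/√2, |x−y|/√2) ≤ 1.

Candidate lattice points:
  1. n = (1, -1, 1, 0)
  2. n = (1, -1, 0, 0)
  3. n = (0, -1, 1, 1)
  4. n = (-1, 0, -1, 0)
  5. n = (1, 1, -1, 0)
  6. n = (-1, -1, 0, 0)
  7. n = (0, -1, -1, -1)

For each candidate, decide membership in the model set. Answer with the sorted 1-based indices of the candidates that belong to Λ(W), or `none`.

6, 7

Internal map: ζ^{3j} for j=0..3 gives (1,0), (−√2/2,√2/2), (0,−1), (√2/2,√2/2).
candidate 1: n = (1, -1, 1, 0) → π⊥ ≈ (+1.707107, -1.707107); max(|x|,|y|,|x±y|/√2) = 2.414214 > 1 ⇒ ∉ W
candidate 2: n = (1, -1, 0, 0) → π⊥ ≈ (+1.707107, -0.707107); max(|x|,|y|,|x±y|/√2) = 1.707107 > 1 ⇒ ∉ W
candidate 3: n = (0, -1, 1, 1) → π⊥ ≈ (+1.414214, -1.000000); max(|x|,|y|,|x±y|/√2) = 1.707107 > 1 ⇒ ∉ W
candidate 4: n = (-1, 0, -1, 0) → π⊥ ≈ (-1.000000, +1.000000); max(|x|,|y|,|x±y|/√2) = 1.414214 > 1 ⇒ ∉ W
candidate 5: n = (1, 1, -1, 0) → π⊥ ≈ (+0.292893, +1.707107); max(|x|,|y|,|x±y|/√2) = 1.707107 > 1 ⇒ ∉ W
candidate 6: n = (-1, -1, 0, 0) → π⊥ ≈ (-0.292893, -0.707107); max(|x|,|y|,|x±y|/√2) = 0.707107 ≤ 1 ⇒ ∈ W
candidate 7: n = (0, -1, -1, -1) → π⊥ ≈ (+0.000000, -0.414214); max(|x|,|y|,|x±y|/√2) = 0.414214 ≤ 1 ⇒ ∈ W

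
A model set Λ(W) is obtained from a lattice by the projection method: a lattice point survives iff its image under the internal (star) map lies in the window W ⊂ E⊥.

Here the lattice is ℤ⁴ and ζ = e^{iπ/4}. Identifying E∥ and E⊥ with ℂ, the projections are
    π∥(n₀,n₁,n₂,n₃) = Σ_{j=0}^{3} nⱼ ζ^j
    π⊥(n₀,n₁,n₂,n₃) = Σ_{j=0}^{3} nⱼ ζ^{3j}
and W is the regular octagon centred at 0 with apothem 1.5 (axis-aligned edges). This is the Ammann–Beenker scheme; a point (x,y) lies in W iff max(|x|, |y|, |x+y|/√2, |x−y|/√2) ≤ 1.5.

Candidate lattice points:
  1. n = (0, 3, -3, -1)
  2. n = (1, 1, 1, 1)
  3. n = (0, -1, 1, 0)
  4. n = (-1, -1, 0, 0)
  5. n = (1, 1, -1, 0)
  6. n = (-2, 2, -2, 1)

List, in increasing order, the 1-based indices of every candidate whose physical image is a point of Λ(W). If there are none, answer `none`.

π⊥(n) = n₀ + n₁ζ³ + n₂ζ⁶ + n₃ζ⁹ where ζ = e^{iπ/4}.
candidate 1: n = (0, 3, -3, -1) → π⊥ ≈ (-2.828427, +4.414214); max(|x|,|y|,|x±y|/√2) = 5.121320 > 1.5 ⇒ ∉ W
candidate 2: n = (1, 1, 1, 1) → π⊥ ≈ (+1.000000, +0.414214); max(|x|,|y|,|x±y|/√2) = 1.000000 ≤ 1.5 ⇒ ∈ W
candidate 3: n = (0, -1, 1, 0) → π⊥ ≈ (+0.707107, -1.707107); max(|x|,|y|,|x±y|/√2) = 1.707107 > 1.5 ⇒ ∉ W
candidate 4: n = (-1, -1, 0, 0) → π⊥ ≈ (-0.292893, -0.707107); max(|x|,|y|,|x±y|/√2) = 0.707107 ≤ 1.5 ⇒ ∈ W
candidate 5: n = (1, 1, -1, 0) → π⊥ ≈ (+0.292893, +1.707107); max(|x|,|y|,|x±y|/√2) = 1.707107 > 1.5 ⇒ ∉ W
candidate 6: n = (-2, 2, -2, 1) → π⊥ ≈ (-2.707107, +4.121320); max(|x|,|y|,|x±y|/√2) = 4.828427 > 1.5 ⇒ ∉ W

2, 4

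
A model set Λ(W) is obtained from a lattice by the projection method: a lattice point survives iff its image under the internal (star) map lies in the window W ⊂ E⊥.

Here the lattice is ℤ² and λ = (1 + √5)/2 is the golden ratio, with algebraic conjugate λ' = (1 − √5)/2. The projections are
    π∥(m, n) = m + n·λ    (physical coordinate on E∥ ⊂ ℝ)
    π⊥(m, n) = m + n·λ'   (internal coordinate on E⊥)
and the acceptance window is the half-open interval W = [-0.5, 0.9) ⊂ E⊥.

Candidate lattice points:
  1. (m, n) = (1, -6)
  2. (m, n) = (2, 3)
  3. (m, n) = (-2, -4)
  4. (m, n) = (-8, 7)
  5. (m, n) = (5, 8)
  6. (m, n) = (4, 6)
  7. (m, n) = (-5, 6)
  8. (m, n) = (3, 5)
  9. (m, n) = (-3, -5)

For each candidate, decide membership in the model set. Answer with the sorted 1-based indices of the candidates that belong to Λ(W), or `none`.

λ' = (1−√5)/2 ≈ -0.618034.
candidate 1: (m,n)=(1,-6) → π∥ = 1-6·λ ≈ -8.708204, π⊥ = 1-6·λ' ≈ 4.708204 ∉ [-0.5, 0.9) ⇒ out
candidate 2: (m,n)=(2,3) → π∥ = 2+3·λ ≈ 6.854102, π⊥ = 2+3·λ' ≈ 0.145898 ∈ [-0.5, 0.9) ⇒ IN Λ
candidate 3: (m,n)=(-2,-4) → π∥ = -2-4·λ ≈ -8.472136, π⊥ = -2-4·λ' ≈ 0.472136 ∈ [-0.5, 0.9) ⇒ IN Λ
candidate 4: (m,n)=(-8,7) → π∥ = -8+7·λ ≈ 3.326238, π⊥ = -8+7·λ' ≈ -12.326238 ∉ [-0.5, 0.9) ⇒ out
candidate 5: (m,n)=(5,8) → π∥ = 5+8·λ ≈ 17.944272, π⊥ = 5+8·λ' ≈ 0.055728 ∈ [-0.5, 0.9) ⇒ IN Λ
candidate 6: (m,n)=(4,6) → π∥ = 4+6·λ ≈ 13.708204, π⊥ = 4+6·λ' ≈ 0.291796 ∈ [-0.5, 0.9) ⇒ IN Λ
candidate 7: (m,n)=(-5,6) → π∥ = -5+6·λ ≈ 4.708204, π⊥ = -5+6·λ' ≈ -8.708204 ∉ [-0.5, 0.9) ⇒ out
candidate 8: (m,n)=(3,5) → π∥ = 3+5·λ ≈ 11.090170, π⊥ = 3+5·λ' ≈ -0.090170 ∈ [-0.5, 0.9) ⇒ IN Λ
candidate 9: (m,n)=(-3,-5) → π∥ = -3-5·λ ≈ -11.090170, π⊥ = -3-5·λ' ≈ 0.090170 ∈ [-0.5, 0.9) ⇒ IN Λ

2, 3, 5, 6, 8, 9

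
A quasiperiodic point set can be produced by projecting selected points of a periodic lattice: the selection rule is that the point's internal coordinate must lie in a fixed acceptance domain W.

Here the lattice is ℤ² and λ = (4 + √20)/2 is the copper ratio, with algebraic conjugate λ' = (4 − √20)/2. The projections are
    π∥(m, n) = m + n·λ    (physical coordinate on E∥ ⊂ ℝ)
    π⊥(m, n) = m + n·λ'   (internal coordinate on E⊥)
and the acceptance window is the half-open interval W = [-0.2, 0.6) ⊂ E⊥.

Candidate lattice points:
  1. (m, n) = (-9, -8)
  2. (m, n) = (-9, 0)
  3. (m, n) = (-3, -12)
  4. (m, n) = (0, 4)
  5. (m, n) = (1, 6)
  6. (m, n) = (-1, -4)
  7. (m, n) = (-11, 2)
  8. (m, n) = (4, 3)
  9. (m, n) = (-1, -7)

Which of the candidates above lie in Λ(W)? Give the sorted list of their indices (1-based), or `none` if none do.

Numerically λ ≈ 4.236068 and λ' = −1/λ ≈ -0.236068.
candidate 1: (m,n)=(-9,-8) → π∥ = -9-8·λ ≈ -42.888544, π⊥ = -9-8·λ' ≈ -7.111456 ∉ [-0.2, 0.6) ⇒ out
candidate 2: (m,n)=(-9,0) → π∥ = -9+0·λ ≈ -9.000000, π⊥ = -9+0·λ' ≈ -9.000000 ∉ [-0.2, 0.6) ⇒ out
candidate 3: (m,n)=(-3,-12) → π∥ = -3-12·λ ≈ -53.832816, π⊥ = -3-12·λ' ≈ -0.167184 ∈ [-0.2, 0.6) ⇒ IN Λ
candidate 4: (m,n)=(0,4) → π∥ = 0+4·λ ≈ 16.944272, π⊥ = 0+4·λ' ≈ -0.944272 ∉ [-0.2, 0.6) ⇒ out
candidate 5: (m,n)=(1,6) → π∥ = 1+6·λ ≈ 26.416408, π⊥ = 1+6·λ' ≈ -0.416408 ∉ [-0.2, 0.6) ⇒ out
candidate 6: (m,n)=(-1,-4) → π∥ = -1-4·λ ≈ -17.944272, π⊥ = -1-4·λ' ≈ -0.055728 ∈ [-0.2, 0.6) ⇒ IN Λ
candidate 7: (m,n)=(-11,2) → π∥ = -11+2·λ ≈ -2.527864, π⊥ = -11+2·λ' ≈ -11.472136 ∉ [-0.2, 0.6) ⇒ out
candidate 8: (m,n)=(4,3) → π∥ = 4+3·λ ≈ 16.708204, π⊥ = 4+3·λ' ≈ 3.291796 ∉ [-0.2, 0.6) ⇒ out
candidate 9: (m,n)=(-1,-7) → π∥ = -1-7·λ ≈ -30.652476, π⊥ = -1-7·λ' ≈ 0.652476 ∉ [-0.2, 0.6) ⇒ out

3, 6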